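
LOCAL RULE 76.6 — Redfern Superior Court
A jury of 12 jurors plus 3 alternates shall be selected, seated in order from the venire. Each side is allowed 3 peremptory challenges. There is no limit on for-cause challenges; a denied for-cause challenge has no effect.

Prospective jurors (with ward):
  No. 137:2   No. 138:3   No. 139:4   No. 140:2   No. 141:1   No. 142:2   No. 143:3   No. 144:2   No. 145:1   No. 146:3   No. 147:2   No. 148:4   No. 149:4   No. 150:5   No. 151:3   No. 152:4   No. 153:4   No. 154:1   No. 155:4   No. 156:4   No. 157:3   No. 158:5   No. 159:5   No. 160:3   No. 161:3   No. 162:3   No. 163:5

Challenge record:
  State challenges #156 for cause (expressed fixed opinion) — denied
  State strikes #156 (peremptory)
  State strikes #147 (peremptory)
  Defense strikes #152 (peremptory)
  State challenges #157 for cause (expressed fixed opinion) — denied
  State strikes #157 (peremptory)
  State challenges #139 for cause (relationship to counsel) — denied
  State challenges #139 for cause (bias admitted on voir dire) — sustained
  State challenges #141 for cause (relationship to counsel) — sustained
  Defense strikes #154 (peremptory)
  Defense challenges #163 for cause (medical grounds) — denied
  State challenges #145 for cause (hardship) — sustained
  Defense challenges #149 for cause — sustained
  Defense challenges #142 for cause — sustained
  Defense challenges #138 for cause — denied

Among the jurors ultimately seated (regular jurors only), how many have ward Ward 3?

Removed: #139, #141, #142, #145, #147, #149, #152, #154, #156, #157.
Seated jurors 1–12: #137, #138, #140, #143, #144, #146, #148, #150, #151, #153, #155, #158 (alternates #159, #160, #161 not counted).
Of those, in Ward 3: #138, #143, #146, #151 → 4.

4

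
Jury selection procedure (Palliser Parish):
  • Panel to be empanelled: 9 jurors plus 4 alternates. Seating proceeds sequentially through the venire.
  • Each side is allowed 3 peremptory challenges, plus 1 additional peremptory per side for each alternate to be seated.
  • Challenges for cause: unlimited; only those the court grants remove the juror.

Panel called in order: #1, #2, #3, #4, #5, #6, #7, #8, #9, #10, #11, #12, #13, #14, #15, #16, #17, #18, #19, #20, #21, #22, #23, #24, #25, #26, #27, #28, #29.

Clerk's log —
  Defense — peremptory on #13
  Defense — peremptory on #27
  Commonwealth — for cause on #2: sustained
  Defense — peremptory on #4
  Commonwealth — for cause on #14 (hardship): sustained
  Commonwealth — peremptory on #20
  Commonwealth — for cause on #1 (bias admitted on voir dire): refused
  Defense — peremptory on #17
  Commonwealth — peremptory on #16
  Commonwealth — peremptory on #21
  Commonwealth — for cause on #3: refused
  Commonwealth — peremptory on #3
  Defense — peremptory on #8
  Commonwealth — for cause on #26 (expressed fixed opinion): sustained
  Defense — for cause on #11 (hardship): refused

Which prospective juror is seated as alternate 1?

18

Removed: #2, #3, #4, #8, #13, #14, #16, #17, #20, #21, #26, #27. (#1, #11 stay — for-cause denied.)
Filling seats in venire order through position 10: #1, #5, #6, #7, #9, #10, #11, #12, #15, #18.
So alternate 1 is #18.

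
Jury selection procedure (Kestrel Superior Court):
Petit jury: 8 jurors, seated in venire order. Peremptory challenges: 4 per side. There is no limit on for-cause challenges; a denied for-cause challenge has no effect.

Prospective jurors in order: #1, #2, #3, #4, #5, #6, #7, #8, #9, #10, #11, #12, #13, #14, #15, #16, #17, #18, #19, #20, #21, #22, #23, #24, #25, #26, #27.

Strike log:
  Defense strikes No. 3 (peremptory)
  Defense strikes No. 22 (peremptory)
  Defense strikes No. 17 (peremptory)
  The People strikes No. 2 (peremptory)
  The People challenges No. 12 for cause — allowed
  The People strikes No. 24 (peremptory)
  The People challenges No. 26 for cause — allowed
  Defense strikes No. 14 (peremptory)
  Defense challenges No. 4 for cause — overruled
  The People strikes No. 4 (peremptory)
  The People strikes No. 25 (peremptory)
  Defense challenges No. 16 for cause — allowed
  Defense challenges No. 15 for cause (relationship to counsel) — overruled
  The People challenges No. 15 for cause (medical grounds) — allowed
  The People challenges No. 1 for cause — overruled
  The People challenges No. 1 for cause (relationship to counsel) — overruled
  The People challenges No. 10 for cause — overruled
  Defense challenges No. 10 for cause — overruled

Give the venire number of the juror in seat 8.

Removed: #2, #3, #4, #12, #14, #15, #16, #17, #22, #24, #25, #26. (#1, #10 stay — for-cause denied.)
Seating in order: seats 1–8 → #1, #5, #6, #7, #8, #9, #10, #11.
So seat 8 is #11.

11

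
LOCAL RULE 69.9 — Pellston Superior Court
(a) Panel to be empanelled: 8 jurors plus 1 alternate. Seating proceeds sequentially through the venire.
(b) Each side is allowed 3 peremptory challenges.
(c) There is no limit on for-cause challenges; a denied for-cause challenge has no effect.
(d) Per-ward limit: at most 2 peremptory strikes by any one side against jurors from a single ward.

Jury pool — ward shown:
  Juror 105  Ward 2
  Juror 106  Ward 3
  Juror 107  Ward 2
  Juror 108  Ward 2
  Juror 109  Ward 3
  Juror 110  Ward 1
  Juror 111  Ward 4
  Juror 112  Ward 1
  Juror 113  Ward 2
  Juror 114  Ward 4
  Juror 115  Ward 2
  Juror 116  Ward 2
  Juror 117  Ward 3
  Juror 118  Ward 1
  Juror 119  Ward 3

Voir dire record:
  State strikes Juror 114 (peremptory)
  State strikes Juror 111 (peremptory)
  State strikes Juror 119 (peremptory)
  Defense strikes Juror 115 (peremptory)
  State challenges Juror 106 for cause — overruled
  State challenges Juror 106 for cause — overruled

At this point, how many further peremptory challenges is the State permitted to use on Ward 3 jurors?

State peremptories so far: #114, #111, #119 — 3 of 3 used, 0 left overall.
Against Ward 3: #119 — 1 used; per-ward cap 2 leaves 1.
Binding limit: min(0, 1) = 0.

0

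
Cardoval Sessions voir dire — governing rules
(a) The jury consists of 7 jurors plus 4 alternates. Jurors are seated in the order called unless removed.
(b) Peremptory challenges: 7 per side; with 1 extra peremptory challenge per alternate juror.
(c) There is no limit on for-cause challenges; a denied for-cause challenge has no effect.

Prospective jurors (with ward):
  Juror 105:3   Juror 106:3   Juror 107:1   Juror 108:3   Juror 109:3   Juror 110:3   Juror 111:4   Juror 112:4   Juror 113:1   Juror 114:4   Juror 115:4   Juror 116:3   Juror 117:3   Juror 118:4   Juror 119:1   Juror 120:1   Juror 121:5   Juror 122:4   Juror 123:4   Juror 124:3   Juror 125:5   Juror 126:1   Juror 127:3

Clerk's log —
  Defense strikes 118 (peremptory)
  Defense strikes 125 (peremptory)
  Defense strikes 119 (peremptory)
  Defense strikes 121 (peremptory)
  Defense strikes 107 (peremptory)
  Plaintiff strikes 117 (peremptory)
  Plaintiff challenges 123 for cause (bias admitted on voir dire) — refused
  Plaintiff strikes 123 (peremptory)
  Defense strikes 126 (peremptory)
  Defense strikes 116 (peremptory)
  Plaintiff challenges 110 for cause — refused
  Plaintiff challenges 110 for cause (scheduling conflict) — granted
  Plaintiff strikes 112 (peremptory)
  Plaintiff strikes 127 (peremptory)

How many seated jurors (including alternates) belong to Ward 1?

2

Removed: #107, #110, #112, #116, #117, #118, #119, #121, #123, #125, #126, #127.
Seated (11 incl. alternates): #105, #106, #108, #109, #111, #113, #114, #115, #120, #122, #124.
Of those, in Ward 1: #113, #120 → 2.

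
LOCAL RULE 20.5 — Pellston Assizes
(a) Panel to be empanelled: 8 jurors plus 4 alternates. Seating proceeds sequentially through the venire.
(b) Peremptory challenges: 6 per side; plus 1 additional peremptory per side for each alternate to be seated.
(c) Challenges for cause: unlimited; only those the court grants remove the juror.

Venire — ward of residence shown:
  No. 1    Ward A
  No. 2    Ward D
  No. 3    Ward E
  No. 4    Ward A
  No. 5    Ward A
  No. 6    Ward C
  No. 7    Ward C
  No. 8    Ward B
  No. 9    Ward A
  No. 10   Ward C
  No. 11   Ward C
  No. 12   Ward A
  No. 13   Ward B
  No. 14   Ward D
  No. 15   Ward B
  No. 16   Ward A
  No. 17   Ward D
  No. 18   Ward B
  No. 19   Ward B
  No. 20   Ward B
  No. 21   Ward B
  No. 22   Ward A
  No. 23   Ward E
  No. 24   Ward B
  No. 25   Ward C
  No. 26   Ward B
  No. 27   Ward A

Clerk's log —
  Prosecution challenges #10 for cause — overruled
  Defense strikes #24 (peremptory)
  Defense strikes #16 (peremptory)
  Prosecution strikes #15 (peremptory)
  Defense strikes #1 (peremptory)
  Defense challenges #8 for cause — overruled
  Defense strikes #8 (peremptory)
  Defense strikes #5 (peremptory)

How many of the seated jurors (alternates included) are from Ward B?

1

Removed: #1, #5, #8, #15, #16, #24.
Seated (12 incl. alternates): #2, #3, #4, #6, #7, #9, #10, #11, #12, #13, #14, #17.
Of those, in Ward B: #13 → 1.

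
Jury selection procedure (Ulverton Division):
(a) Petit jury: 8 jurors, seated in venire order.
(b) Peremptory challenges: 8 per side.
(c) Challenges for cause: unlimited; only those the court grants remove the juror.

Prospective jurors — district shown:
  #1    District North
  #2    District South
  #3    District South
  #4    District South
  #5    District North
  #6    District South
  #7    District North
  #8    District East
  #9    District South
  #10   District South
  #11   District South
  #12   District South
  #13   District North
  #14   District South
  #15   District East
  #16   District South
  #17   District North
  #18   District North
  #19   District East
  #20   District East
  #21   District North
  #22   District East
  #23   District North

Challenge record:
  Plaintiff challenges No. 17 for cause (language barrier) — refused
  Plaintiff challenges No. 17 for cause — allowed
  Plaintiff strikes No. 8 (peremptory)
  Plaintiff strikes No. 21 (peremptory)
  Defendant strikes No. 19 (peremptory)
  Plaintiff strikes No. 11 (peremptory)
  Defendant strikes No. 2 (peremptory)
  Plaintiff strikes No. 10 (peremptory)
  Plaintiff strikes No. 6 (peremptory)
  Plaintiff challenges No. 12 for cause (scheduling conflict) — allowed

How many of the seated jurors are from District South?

4

Removed: #2, #6, #8, #10, #11, #12, #17, #19, #21.
Seated jurors 1–8: #1, #3, #4, #5, #7, #9, #13, #14.
Of those, in District South: #3, #4, #9, #14 → 4.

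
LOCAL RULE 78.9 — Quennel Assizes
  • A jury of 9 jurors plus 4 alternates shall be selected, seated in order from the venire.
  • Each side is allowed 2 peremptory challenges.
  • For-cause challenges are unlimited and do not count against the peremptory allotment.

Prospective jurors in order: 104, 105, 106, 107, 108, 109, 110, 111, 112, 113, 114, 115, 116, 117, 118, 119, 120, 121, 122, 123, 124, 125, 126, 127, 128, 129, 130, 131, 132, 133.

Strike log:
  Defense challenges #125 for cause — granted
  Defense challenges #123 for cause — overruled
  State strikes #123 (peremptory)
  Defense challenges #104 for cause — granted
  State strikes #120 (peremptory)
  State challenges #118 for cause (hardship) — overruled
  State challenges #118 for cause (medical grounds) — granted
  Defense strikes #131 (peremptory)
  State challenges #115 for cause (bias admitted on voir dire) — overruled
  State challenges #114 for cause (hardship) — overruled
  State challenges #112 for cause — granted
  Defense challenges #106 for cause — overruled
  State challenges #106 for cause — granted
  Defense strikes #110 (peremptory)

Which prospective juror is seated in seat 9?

Removed: #104, #106, #110, #112, #118, #120, #123, #125, #131. (#114, #115 stay — for-cause denied.)
Seating in order: seats 1–9 → #105, #107, #108, #109, #111, #113, #114, #115, #116; alternates → #117, #119, #121, #122.
So seat 9 is #116.

116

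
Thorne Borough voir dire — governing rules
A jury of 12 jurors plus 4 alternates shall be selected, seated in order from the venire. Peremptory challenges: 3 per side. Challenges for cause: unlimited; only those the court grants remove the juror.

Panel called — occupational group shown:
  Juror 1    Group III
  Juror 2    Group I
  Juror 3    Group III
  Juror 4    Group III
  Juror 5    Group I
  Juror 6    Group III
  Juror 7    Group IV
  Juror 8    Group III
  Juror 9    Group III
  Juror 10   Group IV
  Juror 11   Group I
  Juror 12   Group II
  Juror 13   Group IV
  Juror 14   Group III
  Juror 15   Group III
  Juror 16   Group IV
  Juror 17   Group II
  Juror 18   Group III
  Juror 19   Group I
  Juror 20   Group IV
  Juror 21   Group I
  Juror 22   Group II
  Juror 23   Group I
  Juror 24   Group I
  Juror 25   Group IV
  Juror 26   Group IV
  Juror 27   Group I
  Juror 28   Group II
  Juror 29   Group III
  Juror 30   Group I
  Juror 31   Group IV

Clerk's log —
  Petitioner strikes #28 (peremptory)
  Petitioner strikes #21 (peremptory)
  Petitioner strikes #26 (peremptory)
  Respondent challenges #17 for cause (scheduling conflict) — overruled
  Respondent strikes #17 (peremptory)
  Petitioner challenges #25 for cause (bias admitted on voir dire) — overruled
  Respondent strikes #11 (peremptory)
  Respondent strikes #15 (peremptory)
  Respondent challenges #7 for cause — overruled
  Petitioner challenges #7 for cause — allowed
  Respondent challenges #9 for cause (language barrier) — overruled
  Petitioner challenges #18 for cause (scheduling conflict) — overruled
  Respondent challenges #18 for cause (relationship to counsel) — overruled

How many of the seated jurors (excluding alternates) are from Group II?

1

Removed: #7, #11, #15, #17, #21, #26, #28.
Seated jurors 1–12: #1, #2, #3, #4, #5, #6, #8, #9, #10, #12, #13, #14 (alternates #16, #18, #19, #20 not counted).
Of those, in Group II: #12 → 1.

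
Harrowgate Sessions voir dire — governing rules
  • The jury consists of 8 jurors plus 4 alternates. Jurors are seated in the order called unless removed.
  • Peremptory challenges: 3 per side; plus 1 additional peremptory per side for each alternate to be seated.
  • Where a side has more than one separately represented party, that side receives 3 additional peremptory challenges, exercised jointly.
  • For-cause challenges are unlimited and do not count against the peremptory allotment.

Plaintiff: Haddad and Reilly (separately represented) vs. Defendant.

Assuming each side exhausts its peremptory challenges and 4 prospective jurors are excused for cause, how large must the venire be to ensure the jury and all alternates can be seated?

33

Seats to fill: 8 + 4 alternates = 12.
Peremptories — Plaintiff: 3 + 1×4 + 3 = 10; Defendant: 3 + 1×4 = 7; total 17.
For-cause removals: 4.
Minimum venire: 12 + 17 + 4 = 33.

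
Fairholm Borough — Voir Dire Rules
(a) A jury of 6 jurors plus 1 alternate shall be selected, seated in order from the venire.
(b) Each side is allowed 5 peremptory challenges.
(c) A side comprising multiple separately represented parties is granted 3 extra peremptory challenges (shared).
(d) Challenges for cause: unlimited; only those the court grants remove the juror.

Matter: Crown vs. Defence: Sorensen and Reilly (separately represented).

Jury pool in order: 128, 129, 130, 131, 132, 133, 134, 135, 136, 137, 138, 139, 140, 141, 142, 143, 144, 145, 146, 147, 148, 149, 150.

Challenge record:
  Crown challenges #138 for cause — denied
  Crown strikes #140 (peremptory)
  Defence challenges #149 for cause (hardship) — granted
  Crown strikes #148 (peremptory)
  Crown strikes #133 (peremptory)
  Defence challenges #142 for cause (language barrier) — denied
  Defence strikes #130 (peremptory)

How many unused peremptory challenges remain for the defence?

7

Defence allotment: 5 base + 3 multi-party = 8.
Defence peremptories used: #130 — 1 (for-cause on #149, #142 don't count).
Remaining: 8 − 1 = 7.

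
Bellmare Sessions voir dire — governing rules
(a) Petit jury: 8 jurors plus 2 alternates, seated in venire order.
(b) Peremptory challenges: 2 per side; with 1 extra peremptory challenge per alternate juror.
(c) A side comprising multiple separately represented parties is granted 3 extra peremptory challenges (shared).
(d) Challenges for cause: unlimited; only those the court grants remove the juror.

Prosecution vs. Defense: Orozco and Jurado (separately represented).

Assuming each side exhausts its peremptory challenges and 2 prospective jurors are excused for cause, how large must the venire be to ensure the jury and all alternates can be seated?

Seats to fill: 8 + 2 alternates = 10.
Peremptories — Prosecution: 2 + 1×2 = 4; Defense: 2 + 1×2 + 3 = 7; total 11.
For-cause removals: 2.
Minimum venire: 10 + 11 + 2 = 23.

23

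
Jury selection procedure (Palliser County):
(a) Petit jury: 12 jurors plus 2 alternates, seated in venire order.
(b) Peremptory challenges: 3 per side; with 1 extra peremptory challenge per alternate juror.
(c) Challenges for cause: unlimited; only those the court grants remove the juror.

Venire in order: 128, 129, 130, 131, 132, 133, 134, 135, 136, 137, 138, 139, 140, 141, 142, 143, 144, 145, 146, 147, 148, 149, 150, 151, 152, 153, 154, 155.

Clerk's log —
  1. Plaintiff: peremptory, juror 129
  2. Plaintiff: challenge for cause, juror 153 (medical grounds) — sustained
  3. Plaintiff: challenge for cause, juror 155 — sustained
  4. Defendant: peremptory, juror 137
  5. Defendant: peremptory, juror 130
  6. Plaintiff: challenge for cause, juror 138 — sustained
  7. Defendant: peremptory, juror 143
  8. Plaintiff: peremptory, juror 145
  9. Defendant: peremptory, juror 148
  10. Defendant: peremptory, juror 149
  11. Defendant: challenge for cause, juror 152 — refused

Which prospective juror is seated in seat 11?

142

Removed: #129, #130, #137, #138, #143, #145, #148, #149, #153, #155. (#152 stays — for-cause denied.)
Seating in order: seats 1–12 → #128, #131, #132, #133, #134, #135, #136, #139, #140, #141, #142, #144; alternates → #146, #147.
So seat 11 is #142.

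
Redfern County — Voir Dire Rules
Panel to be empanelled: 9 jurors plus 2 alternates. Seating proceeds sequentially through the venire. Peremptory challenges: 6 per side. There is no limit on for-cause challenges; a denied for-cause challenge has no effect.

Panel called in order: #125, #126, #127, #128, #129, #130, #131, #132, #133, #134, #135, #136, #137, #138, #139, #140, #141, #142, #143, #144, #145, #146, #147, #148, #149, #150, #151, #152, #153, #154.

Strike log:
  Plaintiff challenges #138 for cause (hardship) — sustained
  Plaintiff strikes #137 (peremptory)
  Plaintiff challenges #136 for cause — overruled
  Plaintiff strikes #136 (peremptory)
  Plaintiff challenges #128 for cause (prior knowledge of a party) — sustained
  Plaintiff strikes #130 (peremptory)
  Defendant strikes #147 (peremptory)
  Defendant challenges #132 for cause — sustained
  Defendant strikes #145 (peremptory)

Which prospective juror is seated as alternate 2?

Removed: #128, #130, #132, #136, #137, #138, #145, #147.
Seating in order: seats 1–9 → #125, #126, #127, #129, #131, #133, #134, #135, #139; alternates → #140, #141.
So alternate 2 is #141.

141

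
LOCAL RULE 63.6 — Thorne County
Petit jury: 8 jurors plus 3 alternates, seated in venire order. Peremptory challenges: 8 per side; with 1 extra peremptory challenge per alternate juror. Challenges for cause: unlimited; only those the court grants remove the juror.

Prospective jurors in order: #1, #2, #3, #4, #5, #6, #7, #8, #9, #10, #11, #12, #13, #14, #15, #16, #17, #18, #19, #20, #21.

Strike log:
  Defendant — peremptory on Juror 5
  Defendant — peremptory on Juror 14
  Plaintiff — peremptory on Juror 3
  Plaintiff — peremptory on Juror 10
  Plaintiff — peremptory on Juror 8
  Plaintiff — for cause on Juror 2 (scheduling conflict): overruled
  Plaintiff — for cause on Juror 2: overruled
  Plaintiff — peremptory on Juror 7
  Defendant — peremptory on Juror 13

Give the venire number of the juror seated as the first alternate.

Removed: #3, #5, #7, #8, #10, #13, #14. (#2 stays — for-cause denied.)
Seating in order: seats 1–8 → #1, #2, #4, #6, #9, #11, #12, #15; alternates → #16, #17, #18.
So alternate 1 is #16.

16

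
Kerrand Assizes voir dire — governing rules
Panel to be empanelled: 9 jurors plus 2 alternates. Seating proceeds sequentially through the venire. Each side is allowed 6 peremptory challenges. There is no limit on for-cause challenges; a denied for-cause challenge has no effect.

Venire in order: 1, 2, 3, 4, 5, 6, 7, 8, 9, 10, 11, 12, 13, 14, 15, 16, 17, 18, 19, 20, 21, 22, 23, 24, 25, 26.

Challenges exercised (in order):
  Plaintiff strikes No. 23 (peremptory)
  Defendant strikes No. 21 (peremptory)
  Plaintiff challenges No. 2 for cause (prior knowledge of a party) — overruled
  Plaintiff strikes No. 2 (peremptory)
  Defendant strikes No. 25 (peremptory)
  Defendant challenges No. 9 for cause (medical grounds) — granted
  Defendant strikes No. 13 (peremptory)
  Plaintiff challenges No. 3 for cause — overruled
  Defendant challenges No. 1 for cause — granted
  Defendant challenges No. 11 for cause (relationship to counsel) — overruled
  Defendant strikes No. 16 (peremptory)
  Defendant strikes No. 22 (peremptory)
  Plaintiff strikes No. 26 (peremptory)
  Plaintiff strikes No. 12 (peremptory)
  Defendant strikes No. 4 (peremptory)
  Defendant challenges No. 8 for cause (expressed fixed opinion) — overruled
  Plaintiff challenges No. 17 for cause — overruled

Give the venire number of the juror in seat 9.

Removed: #1, #2, #4, #9, #12, #13, #16, #21, #22, #23, #25, #26. (#3, #8, #11, #17 stay — for-cause denied.)
Seating in order: seats 1–9 → #3, #5, #6, #7, #8, #10, #11, #14, #15; alternates → #17, #18.
So seat 9 is #15.

15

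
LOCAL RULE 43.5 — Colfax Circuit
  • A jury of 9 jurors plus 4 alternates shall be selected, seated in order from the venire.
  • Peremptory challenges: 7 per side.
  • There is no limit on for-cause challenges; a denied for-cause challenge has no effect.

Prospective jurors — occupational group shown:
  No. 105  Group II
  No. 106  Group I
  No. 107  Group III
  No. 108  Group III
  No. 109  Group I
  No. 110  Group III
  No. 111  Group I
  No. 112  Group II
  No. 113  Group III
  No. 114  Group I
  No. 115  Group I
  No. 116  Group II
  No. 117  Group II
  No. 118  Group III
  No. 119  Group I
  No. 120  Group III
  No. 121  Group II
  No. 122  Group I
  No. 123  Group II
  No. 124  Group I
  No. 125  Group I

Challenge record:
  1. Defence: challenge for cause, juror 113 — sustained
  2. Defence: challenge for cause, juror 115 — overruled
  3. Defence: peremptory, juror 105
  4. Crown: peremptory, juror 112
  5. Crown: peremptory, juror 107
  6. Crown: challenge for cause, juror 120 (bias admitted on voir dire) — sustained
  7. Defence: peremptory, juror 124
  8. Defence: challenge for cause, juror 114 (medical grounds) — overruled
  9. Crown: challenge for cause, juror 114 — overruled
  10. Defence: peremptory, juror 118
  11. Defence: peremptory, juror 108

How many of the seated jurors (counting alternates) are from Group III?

1

Removed: #105, #107, #108, #112, #113, #118, #120, #124.
Seated (13 incl. alternates): #106, #109, #110, #111, #114, #115, #116, #117, #119, #121, #122, #123, #125.
Of those, in Group III: #110 → 1.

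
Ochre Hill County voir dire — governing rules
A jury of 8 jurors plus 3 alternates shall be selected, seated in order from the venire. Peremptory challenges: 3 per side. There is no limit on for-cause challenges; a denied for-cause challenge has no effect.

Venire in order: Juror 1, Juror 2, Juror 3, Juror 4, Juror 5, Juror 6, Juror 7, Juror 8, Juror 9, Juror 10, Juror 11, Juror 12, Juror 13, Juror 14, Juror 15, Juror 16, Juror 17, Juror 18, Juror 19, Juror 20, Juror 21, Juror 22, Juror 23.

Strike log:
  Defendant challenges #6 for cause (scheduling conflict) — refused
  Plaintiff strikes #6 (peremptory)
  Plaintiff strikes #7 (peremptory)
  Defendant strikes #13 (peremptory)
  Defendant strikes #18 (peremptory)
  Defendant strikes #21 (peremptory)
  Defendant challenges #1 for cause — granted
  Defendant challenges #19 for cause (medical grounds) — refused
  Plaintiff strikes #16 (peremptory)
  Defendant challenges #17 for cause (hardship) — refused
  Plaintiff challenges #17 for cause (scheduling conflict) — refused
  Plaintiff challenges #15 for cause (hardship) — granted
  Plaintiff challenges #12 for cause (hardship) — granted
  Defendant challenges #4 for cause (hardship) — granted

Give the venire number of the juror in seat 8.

Removed: #1, #4, #6, #7, #12, #13, #15, #16, #18, #21. (#17, #19 stay — for-cause denied.)
Seating in order: seats 1–8 → #2, #3, #5, #8, #9, #10, #11, #14; alternates → #17, #19, #20.
So seat 8 is #14.

14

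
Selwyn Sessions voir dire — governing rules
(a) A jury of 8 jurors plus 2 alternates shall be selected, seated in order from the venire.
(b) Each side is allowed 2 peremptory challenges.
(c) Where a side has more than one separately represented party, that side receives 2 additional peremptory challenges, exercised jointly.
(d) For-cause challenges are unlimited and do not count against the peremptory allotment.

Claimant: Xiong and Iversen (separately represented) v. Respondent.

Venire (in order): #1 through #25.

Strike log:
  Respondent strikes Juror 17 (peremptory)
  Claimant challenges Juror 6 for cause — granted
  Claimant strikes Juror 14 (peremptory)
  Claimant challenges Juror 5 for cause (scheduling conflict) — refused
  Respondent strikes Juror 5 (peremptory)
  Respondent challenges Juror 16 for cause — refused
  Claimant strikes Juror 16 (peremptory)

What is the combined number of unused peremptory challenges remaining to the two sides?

Claimant allotment: 2 base + 2 multi-party = 4. Respondent allotment: 2.
Claimant peremptories used: #14, #16 — 2 (for-cause on #6, #5 don't count).
Respondent peremptories used: #17, #5 — 2 (the for-cause on #16 doesn't count).
Remaining: (4 − 2) + (2 − 2) = 2.

2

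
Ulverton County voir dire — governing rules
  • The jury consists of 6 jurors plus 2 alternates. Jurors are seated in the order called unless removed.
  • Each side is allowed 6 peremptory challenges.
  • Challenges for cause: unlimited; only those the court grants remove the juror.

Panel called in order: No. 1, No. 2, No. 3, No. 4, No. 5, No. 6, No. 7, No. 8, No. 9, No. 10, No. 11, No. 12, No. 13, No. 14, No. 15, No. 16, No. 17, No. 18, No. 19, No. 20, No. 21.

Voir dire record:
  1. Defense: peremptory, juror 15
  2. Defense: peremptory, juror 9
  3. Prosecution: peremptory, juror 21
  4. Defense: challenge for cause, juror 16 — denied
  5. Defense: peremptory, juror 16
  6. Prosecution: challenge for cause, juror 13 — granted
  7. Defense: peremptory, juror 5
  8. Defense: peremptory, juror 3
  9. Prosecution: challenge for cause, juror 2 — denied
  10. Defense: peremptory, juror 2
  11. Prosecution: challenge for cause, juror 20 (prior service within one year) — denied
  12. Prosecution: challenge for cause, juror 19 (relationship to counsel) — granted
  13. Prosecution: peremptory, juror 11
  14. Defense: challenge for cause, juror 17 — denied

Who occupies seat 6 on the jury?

Removed: #2, #3, #5, #9, #11, #13, #15, #16, #19, #21. (#17, #20 stay — for-cause denied.)
Filling seats in venire order through position 6: #1, #4, #6, #7, #8, #10.
So seat 6 is #10.

10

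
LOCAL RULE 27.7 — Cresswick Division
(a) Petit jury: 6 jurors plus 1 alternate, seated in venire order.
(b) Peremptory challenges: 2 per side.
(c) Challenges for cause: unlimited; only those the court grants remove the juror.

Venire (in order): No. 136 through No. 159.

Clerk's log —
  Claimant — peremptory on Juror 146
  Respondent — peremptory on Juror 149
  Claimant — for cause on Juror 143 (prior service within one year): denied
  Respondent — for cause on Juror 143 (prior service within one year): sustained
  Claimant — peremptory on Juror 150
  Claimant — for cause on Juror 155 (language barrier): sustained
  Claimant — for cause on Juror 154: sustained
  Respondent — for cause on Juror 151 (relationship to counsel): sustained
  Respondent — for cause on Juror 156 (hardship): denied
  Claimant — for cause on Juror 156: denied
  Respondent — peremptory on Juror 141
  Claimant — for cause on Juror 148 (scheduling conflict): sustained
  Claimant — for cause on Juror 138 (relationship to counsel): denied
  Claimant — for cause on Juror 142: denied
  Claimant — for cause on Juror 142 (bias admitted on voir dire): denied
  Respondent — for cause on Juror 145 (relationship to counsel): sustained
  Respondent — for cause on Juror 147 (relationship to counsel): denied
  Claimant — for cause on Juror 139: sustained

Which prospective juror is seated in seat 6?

Removed: #139, #141, #143, #145, #146, #148, #149, #150, #151, #154, #155. (#138, #142, #147, #156 stay — for-cause denied.)
Filling seats in venire order through position 6: #136, #137, #138, #140, #142, #144.
So seat 6 is #144.

144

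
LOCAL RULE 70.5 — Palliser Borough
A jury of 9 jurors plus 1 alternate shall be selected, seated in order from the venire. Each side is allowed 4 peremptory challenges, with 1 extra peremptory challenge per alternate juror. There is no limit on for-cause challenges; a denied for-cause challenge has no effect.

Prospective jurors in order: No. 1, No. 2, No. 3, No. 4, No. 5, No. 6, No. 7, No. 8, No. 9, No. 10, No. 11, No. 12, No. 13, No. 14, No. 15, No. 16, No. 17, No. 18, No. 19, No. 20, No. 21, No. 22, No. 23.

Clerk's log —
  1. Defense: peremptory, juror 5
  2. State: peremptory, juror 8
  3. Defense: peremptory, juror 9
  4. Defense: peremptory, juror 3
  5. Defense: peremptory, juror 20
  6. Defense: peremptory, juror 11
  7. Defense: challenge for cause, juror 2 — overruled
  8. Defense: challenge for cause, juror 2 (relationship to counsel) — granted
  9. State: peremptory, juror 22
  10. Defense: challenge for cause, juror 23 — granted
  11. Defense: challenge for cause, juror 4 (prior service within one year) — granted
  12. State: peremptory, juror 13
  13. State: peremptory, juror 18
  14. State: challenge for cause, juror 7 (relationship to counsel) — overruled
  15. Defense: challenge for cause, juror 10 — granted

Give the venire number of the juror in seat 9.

Removed: #2, #3, #4, #5, #8, #9, #10, #11, #13, #18, #20, #22, #23. (#7 stays — for-cause denied.)
Seating in order: seats 1–9 → #1, #6, #7, #12, #14, #15, #16, #17, #19; alternates → #21.
So seat 9 is #19.

19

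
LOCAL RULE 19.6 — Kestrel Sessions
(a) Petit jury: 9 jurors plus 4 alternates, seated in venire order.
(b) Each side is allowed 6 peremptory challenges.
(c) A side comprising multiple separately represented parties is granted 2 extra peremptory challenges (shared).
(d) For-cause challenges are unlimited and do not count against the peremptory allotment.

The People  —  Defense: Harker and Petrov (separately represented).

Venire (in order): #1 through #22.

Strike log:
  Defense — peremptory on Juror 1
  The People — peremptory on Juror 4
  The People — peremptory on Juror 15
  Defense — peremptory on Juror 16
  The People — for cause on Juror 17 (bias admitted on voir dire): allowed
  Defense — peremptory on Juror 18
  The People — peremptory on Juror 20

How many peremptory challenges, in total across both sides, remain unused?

8

The People allotment: 6. Defense allotment: 6 base + 2 multi-party = 8.
The People peremptories used: #4, #15, #20 — 3 (the for-cause on #17 doesn't count).
Defense peremptories used: #1, #16, #18 — 3.
Remaining: (6 − 3) + (8 − 3) = 8.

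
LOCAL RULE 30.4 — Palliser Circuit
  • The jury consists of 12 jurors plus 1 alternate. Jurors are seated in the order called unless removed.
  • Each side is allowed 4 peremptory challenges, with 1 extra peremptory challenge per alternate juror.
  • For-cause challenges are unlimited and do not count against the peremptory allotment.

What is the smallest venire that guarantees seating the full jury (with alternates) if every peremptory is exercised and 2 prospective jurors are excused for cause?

Seats to fill: 12 + 1 alternates = 13.
Peremptories: 4 + 1×1 = 5 per side × 2 sides = 10.
For-cause removals: 2.
Minimum venire: 13 + 10 + 2 = 25.

25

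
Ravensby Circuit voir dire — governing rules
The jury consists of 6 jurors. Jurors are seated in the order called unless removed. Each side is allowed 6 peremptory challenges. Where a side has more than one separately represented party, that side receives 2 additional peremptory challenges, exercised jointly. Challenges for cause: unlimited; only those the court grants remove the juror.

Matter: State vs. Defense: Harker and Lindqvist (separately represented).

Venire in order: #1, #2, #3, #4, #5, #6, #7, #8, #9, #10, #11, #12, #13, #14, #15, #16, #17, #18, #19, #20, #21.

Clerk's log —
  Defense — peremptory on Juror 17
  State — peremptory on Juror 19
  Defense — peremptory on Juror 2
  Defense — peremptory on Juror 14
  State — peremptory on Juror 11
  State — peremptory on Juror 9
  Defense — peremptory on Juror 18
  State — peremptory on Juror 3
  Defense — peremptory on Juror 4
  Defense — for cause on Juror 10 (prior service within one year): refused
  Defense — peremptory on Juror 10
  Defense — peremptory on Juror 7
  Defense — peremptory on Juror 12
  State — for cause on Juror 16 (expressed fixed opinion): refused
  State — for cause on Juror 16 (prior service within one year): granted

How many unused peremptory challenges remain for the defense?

Defense allotment: 6 base + 2 multi-party = 8.
Defense peremptories used: #17, #2, #14, #18, #4, #10, #7, #12 — 8 (the for-cause on #10 doesn't count).
Remaining: 8 − 8 = 0.

0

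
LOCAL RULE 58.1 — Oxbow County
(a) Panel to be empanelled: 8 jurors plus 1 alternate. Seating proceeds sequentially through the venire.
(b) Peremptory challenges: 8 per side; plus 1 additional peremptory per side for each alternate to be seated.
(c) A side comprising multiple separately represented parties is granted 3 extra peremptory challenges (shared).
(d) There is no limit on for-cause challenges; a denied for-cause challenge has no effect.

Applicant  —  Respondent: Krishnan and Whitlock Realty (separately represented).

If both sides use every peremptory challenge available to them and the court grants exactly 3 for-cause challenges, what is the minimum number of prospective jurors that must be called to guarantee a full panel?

Seats to fill: 8 + 1 alternates = 9.
Peremptories — Applicant: 8 + 1×1 = 9; Respondent: 8 + 1×1 + 3 = 12; total 21.
For-cause removals: 3.
Minimum venire: 9 + 21 + 3 = 33.

33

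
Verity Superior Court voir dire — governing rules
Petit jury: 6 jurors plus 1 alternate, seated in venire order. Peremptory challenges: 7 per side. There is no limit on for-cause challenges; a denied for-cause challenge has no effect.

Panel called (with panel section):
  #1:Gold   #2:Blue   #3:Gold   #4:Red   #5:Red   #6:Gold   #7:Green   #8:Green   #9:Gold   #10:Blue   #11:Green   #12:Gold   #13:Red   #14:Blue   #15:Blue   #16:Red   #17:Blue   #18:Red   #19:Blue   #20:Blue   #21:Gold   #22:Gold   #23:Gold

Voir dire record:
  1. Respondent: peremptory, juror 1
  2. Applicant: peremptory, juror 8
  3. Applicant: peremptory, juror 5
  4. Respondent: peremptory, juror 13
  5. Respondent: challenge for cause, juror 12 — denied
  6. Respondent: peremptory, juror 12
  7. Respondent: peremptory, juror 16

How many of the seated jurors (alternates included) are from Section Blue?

Removed: #1, #5, #8, #12, #13, #16.
Seated (7 incl. alternates): #2, #3, #4, #6, #7, #9, #10.
Of those, in Section Blue: #2, #10 → 2.

2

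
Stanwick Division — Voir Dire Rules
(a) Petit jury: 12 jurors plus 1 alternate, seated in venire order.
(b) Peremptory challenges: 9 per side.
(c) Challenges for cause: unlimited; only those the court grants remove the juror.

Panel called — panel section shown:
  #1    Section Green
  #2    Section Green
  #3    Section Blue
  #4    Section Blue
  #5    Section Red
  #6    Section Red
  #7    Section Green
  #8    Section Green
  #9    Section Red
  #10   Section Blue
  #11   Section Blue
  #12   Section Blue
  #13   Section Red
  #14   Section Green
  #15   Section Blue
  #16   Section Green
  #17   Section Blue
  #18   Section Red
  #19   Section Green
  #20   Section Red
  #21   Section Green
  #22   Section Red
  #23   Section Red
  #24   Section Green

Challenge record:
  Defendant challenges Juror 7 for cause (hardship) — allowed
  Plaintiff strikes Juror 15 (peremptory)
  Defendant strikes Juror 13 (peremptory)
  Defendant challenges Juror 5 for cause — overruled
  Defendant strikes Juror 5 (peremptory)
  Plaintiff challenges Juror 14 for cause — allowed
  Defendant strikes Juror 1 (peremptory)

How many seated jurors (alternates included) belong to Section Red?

Removed: #1, #5, #7, #13, #14, #15.
Seated (13 incl. alternates): #2, #3, #4, #6, #8, #9, #10, #11, #12, #16, #17, #18, #19.
Of those, in Section Red: #6, #9, #18 → 3.

3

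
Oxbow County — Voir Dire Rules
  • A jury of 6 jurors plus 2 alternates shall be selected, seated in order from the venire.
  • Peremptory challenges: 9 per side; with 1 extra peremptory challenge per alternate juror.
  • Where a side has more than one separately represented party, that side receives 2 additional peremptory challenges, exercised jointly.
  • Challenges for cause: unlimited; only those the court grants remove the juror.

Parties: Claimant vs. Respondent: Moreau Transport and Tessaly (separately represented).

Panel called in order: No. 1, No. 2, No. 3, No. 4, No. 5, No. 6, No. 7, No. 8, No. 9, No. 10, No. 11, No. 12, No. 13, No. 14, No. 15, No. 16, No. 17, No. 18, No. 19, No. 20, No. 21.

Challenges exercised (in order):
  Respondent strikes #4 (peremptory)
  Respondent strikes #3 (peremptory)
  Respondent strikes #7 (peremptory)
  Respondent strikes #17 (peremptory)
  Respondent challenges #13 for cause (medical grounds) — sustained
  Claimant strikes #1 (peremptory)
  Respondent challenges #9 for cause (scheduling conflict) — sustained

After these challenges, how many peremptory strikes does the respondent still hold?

9

Respondent allotment: 9 base + 1 × 2 alternates + 2 multi-party = 13.
Respondent peremptories used: #4, #3, #7, #17 — 4 (for-cause on #13, #9 don't count).
Remaining: 13 − 4 = 9.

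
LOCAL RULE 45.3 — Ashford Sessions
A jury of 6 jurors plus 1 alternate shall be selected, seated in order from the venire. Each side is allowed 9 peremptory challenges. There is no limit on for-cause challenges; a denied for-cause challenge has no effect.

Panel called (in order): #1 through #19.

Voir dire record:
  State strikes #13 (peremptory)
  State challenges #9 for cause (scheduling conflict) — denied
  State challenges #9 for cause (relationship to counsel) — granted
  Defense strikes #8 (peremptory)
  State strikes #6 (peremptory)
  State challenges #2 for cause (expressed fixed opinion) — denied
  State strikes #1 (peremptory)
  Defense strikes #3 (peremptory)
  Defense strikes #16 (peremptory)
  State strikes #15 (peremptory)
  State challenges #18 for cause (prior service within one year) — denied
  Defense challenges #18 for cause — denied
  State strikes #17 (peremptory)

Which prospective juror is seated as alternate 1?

Removed: #1, #3, #6, #8, #9, #13, #15, #16, #17. (#2, #18 stay — for-cause denied.)
Seating in order: seats 1–6 → #2, #4, #5, #7, #10, #11; alternates → #12.
So alternate 1 is #12.

12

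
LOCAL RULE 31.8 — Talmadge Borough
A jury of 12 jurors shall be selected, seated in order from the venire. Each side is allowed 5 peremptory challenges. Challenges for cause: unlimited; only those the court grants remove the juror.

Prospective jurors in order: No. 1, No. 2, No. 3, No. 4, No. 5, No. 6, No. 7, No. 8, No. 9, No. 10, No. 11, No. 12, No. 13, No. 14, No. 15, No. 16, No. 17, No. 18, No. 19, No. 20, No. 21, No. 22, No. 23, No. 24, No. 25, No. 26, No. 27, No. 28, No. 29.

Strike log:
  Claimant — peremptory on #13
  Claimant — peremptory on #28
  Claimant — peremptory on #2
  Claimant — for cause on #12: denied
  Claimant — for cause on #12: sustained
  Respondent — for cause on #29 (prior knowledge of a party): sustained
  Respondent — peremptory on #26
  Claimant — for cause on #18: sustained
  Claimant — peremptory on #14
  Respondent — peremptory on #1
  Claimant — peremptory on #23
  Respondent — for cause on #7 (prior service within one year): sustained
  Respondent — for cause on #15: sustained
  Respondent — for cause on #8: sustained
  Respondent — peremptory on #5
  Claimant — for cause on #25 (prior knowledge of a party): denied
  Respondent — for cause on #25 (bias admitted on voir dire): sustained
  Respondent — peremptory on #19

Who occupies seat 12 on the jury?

24

Removed: #1, #2, #5, #7, #8, #12, #13, #14, #15, #18, #19, #23, #25, #26, #28, #29.
Filling seats in venire order through position 12: #3, #4, #6, #9, #10, #11, #16, #17, #20, #21, #22, #24.
So seat 12 is #24.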